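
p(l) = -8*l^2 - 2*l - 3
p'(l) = -16*l - 2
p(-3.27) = -82.00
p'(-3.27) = 50.32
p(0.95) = -12.12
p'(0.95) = -17.20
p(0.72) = -8.59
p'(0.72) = -13.52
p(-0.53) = -4.19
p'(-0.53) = 6.48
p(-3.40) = -88.68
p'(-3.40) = 52.40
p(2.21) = -46.49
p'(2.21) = -37.36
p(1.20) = -16.92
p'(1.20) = -21.20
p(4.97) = -210.55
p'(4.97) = -81.52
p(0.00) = -3.00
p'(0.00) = -2.00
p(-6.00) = -279.00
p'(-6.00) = 94.00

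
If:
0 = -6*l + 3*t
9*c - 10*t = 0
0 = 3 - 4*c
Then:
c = 3/4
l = 27/80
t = 27/40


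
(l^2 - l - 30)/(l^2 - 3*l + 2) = (l^2 - l - 30)/(l^2 - 3*l + 2)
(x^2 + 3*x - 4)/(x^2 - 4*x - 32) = (x - 1)/(x - 8)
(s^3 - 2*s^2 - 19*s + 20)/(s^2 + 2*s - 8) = (s^2 - 6*s + 5)/(s - 2)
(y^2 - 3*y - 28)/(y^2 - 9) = (y^2 - 3*y - 28)/(y^2 - 9)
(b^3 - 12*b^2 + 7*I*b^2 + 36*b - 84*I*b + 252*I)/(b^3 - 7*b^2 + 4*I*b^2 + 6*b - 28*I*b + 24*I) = (b^2 + b*(-6 + 7*I) - 42*I)/(b^2 + b*(-1 + 4*I) - 4*I)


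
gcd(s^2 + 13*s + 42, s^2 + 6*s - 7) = s + 7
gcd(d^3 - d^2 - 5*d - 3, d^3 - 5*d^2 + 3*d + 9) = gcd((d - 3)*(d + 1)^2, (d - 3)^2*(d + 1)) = d^2 - 2*d - 3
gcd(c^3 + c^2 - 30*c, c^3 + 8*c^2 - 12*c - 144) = c + 6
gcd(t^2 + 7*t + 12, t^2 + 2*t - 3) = t + 3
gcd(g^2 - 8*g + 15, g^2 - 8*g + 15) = g^2 - 8*g + 15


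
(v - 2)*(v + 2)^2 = v^3 + 2*v^2 - 4*v - 8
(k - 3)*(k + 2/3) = k^2 - 7*k/3 - 2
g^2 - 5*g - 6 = (g - 6)*(g + 1)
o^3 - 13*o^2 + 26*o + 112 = (o - 8)*(o - 7)*(o + 2)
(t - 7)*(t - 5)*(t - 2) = t^3 - 14*t^2 + 59*t - 70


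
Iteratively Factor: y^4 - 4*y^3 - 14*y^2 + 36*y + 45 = (y - 3)*(y^3 - y^2 - 17*y - 15) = (y - 3)*(y + 1)*(y^2 - 2*y - 15) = (y - 3)*(y + 1)*(y + 3)*(y - 5)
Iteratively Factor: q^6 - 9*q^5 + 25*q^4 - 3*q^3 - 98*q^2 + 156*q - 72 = (q - 1)*(q^5 - 8*q^4 + 17*q^3 + 14*q^2 - 84*q + 72) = (q - 2)*(q - 1)*(q^4 - 6*q^3 + 5*q^2 + 24*q - 36) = (q - 3)*(q - 2)*(q - 1)*(q^3 - 3*q^2 - 4*q + 12) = (q - 3)^2*(q - 2)*(q - 1)*(q^2 - 4) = (q - 3)^2*(q - 2)^2*(q - 1)*(q + 2)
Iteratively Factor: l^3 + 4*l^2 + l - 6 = (l + 3)*(l^2 + l - 2) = (l - 1)*(l + 3)*(l + 2)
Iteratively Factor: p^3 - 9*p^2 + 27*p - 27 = (p - 3)*(p^2 - 6*p + 9) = (p - 3)^2*(p - 3)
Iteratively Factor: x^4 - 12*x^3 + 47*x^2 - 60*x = (x)*(x^3 - 12*x^2 + 47*x - 60) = x*(x - 3)*(x^2 - 9*x + 20) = x*(x - 5)*(x - 3)*(x - 4)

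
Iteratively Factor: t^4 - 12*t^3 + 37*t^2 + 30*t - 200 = (t + 2)*(t^3 - 14*t^2 + 65*t - 100) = (t - 5)*(t + 2)*(t^2 - 9*t + 20) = (t - 5)*(t - 4)*(t + 2)*(t - 5)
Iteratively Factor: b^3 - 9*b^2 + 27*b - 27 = (b - 3)*(b^2 - 6*b + 9) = (b - 3)^2*(b - 3)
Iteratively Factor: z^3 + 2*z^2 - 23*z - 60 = (z + 3)*(z^2 - z - 20) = (z - 5)*(z + 3)*(z + 4)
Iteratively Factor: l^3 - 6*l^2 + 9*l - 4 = (l - 1)*(l^2 - 5*l + 4) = (l - 1)^2*(l - 4)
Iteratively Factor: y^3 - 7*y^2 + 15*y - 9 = (y - 3)*(y^2 - 4*y + 3) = (y - 3)^2*(y - 1)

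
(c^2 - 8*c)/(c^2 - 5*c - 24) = c/(c + 3)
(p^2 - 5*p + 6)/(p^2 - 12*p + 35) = (p^2 - 5*p + 6)/(p^2 - 12*p + 35)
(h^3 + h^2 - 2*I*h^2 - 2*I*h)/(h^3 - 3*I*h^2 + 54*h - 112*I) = h*(h + 1)/(h^2 - I*h + 56)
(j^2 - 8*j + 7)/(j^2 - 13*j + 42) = (j - 1)/(j - 6)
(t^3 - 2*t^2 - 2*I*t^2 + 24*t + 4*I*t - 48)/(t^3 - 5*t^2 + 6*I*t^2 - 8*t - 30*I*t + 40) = (t^2 + t*(-2 - 6*I) + 12*I)/(t^2 + t*(-5 + 2*I) - 10*I)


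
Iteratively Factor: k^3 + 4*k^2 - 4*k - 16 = (k - 2)*(k^2 + 6*k + 8) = (k - 2)*(k + 2)*(k + 4)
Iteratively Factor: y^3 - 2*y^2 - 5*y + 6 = (y - 1)*(y^2 - y - 6) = (y - 3)*(y - 1)*(y + 2)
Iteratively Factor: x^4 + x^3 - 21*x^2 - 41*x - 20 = (x + 1)*(x^3 - 21*x - 20) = (x + 1)^2*(x^2 - x - 20) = (x + 1)^2*(x + 4)*(x - 5)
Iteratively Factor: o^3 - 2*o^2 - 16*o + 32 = (o + 4)*(o^2 - 6*o + 8) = (o - 4)*(o + 4)*(o - 2)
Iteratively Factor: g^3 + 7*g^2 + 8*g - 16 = (g + 4)*(g^2 + 3*g - 4) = (g - 1)*(g + 4)*(g + 4)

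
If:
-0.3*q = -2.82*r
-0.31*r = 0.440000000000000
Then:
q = -13.34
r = -1.42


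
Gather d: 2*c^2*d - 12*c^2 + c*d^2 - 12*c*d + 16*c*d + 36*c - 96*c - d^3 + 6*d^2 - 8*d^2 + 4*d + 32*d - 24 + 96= -12*c^2 - 60*c - d^3 + d^2*(c - 2) + d*(2*c^2 + 4*c + 36) + 72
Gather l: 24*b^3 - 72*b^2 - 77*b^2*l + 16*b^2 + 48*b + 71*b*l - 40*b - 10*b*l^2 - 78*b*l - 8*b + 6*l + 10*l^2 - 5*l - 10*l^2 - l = 24*b^3 - 56*b^2 - 10*b*l^2 + l*(-77*b^2 - 7*b)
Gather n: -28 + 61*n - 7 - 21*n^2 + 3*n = -21*n^2 + 64*n - 35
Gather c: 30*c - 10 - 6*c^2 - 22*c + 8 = -6*c^2 + 8*c - 2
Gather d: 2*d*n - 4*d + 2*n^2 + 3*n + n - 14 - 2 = d*(2*n - 4) + 2*n^2 + 4*n - 16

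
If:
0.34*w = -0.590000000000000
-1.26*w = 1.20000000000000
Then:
No Solution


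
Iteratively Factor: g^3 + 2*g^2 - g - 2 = (g + 1)*(g^2 + g - 2) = (g + 1)*(g + 2)*(g - 1)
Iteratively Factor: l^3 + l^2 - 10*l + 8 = (l - 2)*(l^2 + 3*l - 4) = (l - 2)*(l - 1)*(l + 4)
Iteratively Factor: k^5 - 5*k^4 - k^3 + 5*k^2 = (k)*(k^4 - 5*k^3 - k^2 + 5*k) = k*(k - 1)*(k^3 - 4*k^2 - 5*k) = k*(k - 5)*(k - 1)*(k^2 + k) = k^2*(k - 5)*(k - 1)*(k + 1)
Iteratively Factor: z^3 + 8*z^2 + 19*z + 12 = (z + 1)*(z^2 + 7*z + 12) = (z + 1)*(z + 4)*(z + 3)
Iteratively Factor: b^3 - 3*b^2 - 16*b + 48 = (b + 4)*(b^2 - 7*b + 12) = (b - 3)*(b + 4)*(b - 4)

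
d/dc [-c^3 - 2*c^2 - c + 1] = -3*c^2 - 4*c - 1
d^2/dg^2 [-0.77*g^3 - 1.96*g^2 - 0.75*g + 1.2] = -4.62*g - 3.92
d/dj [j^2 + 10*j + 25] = 2*j + 10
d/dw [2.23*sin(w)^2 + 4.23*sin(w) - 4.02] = (4.46*sin(w) + 4.23)*cos(w)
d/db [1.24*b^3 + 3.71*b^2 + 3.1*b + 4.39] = 3.72*b^2 + 7.42*b + 3.1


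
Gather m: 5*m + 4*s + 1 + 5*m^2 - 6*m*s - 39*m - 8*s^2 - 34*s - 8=5*m^2 + m*(-6*s - 34) - 8*s^2 - 30*s - 7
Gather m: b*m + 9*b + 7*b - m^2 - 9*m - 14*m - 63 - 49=16*b - m^2 + m*(b - 23) - 112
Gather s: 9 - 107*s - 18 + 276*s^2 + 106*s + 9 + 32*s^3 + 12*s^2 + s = 32*s^3 + 288*s^2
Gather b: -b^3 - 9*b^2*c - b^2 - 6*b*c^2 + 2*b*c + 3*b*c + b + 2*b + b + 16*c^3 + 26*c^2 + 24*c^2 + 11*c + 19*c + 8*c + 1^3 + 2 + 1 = -b^3 + b^2*(-9*c - 1) + b*(-6*c^2 + 5*c + 4) + 16*c^3 + 50*c^2 + 38*c + 4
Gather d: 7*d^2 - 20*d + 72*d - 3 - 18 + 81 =7*d^2 + 52*d + 60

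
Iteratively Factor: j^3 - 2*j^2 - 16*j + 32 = (j - 2)*(j^2 - 16) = (j - 2)*(j + 4)*(j - 4)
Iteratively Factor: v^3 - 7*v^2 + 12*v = (v - 4)*(v^2 - 3*v) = v*(v - 4)*(v - 3)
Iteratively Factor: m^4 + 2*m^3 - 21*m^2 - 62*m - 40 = (m + 4)*(m^3 - 2*m^2 - 13*m - 10) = (m - 5)*(m + 4)*(m^2 + 3*m + 2) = (m - 5)*(m + 2)*(m + 4)*(m + 1)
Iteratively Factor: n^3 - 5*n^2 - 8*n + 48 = (n - 4)*(n^2 - n - 12) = (n - 4)*(n + 3)*(n - 4)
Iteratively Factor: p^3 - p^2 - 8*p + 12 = (p + 3)*(p^2 - 4*p + 4) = (p - 2)*(p + 3)*(p - 2)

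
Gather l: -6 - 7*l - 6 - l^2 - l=-l^2 - 8*l - 12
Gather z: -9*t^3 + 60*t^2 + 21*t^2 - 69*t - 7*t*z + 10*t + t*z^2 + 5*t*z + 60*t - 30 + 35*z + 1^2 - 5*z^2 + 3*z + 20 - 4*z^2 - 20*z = -9*t^3 + 81*t^2 + t + z^2*(t - 9) + z*(18 - 2*t) - 9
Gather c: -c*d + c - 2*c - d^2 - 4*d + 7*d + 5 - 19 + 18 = c*(-d - 1) - d^2 + 3*d + 4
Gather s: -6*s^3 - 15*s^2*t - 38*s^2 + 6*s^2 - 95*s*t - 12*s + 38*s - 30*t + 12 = -6*s^3 + s^2*(-15*t - 32) + s*(26 - 95*t) - 30*t + 12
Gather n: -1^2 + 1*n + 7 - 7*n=6 - 6*n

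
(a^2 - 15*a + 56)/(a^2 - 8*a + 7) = (a - 8)/(a - 1)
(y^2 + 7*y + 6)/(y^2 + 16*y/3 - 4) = 3*(y + 1)/(3*y - 2)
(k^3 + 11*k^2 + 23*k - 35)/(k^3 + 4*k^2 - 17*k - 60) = (k^2 + 6*k - 7)/(k^2 - k - 12)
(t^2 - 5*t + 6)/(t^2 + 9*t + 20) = (t^2 - 5*t + 6)/(t^2 + 9*t + 20)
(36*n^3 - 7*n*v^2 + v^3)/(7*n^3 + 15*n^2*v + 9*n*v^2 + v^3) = (36*n^3 - 7*n*v^2 + v^3)/(7*n^3 + 15*n^2*v + 9*n*v^2 + v^3)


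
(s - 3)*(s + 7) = s^2 + 4*s - 21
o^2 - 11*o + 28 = (o - 7)*(o - 4)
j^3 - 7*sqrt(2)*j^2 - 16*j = j*(j - 8*sqrt(2))*(j + sqrt(2))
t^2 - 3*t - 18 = (t - 6)*(t + 3)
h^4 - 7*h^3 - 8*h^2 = h^2*(h - 8)*(h + 1)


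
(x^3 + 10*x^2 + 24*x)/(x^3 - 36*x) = (x + 4)/(x - 6)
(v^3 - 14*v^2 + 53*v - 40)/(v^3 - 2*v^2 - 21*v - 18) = (-v^3 + 14*v^2 - 53*v + 40)/(-v^3 + 2*v^2 + 21*v + 18)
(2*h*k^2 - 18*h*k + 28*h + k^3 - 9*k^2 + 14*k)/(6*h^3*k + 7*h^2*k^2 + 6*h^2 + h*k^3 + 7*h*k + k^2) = (2*h*k^2 - 18*h*k + 28*h + k^3 - 9*k^2 + 14*k)/(6*h^3*k + 7*h^2*k^2 + 6*h^2 + h*k^3 + 7*h*k + k^2)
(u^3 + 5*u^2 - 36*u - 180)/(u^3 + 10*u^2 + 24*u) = (u^2 - u - 30)/(u*(u + 4))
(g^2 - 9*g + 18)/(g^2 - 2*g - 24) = (g - 3)/(g + 4)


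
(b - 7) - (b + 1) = -8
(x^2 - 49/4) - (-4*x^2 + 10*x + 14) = 5*x^2 - 10*x - 105/4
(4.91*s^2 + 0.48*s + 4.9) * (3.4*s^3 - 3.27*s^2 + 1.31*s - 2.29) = 16.694*s^5 - 14.4237*s^4 + 21.5225*s^3 - 26.6381*s^2 + 5.3198*s - 11.221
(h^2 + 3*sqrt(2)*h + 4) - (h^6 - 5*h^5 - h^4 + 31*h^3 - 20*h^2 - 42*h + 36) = -h^6 + 5*h^5 + h^4 - 31*h^3 + 21*h^2 + 3*sqrt(2)*h + 42*h - 32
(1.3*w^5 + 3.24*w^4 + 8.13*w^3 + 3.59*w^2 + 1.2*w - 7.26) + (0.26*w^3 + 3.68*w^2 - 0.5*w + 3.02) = 1.3*w^5 + 3.24*w^4 + 8.39*w^3 + 7.27*w^2 + 0.7*w - 4.24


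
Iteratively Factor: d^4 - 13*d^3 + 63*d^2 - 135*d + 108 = (d - 3)*(d^3 - 10*d^2 + 33*d - 36) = (d - 3)^2*(d^2 - 7*d + 12) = (d - 3)^3*(d - 4)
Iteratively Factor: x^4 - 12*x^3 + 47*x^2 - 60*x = (x - 4)*(x^3 - 8*x^2 + 15*x) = x*(x - 4)*(x^2 - 8*x + 15) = x*(x - 5)*(x - 4)*(x - 3)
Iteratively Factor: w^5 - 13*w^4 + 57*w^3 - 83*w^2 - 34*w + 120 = (w - 2)*(w^4 - 11*w^3 + 35*w^2 - 13*w - 60) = (w - 5)*(w - 2)*(w^3 - 6*w^2 + 5*w + 12) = (w - 5)*(w - 3)*(w - 2)*(w^2 - 3*w - 4) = (w - 5)*(w - 3)*(w - 2)*(w + 1)*(w - 4)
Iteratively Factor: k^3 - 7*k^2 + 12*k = (k - 3)*(k^2 - 4*k) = k*(k - 3)*(k - 4)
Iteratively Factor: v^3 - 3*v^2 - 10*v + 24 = (v + 3)*(v^2 - 6*v + 8) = (v - 2)*(v + 3)*(v - 4)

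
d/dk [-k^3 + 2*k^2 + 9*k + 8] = -3*k^2 + 4*k + 9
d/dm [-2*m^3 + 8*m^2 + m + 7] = -6*m^2 + 16*m + 1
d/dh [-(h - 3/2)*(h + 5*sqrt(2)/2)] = -2*h - 5*sqrt(2)/2 + 3/2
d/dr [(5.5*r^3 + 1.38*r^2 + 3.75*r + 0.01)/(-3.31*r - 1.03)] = (-36.41*r^3 - 21.5628*r^2 - 2.8428*r - 3.8294)/(10.9561*r^2 + 6.8186*r + 1.0609)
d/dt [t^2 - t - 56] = 2*t - 1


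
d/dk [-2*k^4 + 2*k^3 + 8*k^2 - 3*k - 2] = -8*k^3 + 6*k^2 + 16*k - 3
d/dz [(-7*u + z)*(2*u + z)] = -5*u + 2*z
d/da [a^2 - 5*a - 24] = 2*a - 5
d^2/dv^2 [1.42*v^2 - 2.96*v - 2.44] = 2.84000000000000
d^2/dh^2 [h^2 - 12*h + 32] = 2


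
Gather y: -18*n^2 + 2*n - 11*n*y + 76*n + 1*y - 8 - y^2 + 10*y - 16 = -18*n^2 + 78*n - y^2 + y*(11 - 11*n) - 24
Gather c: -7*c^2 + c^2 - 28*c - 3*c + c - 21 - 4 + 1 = -6*c^2 - 30*c - 24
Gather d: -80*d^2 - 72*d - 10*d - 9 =-80*d^2 - 82*d - 9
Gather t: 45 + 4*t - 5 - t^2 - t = -t^2 + 3*t + 40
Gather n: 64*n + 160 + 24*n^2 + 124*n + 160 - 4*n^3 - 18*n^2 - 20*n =-4*n^3 + 6*n^2 + 168*n + 320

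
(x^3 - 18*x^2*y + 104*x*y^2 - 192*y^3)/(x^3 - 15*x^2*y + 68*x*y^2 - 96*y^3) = (x - 6*y)/(x - 3*y)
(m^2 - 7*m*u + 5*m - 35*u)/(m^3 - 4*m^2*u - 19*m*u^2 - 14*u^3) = (m + 5)/(m^2 + 3*m*u + 2*u^2)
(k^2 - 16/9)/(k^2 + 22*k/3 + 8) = (k - 4/3)/(k + 6)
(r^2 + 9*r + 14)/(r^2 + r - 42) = (r + 2)/(r - 6)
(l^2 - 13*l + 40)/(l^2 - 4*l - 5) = (l - 8)/(l + 1)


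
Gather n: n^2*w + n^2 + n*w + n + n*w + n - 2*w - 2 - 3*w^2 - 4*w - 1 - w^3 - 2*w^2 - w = n^2*(w + 1) + n*(2*w + 2) - w^3 - 5*w^2 - 7*w - 3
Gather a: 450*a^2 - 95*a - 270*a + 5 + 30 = 450*a^2 - 365*a + 35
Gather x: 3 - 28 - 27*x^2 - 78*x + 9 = -27*x^2 - 78*x - 16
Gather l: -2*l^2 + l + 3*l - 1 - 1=-2*l^2 + 4*l - 2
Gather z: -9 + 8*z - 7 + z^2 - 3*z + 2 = z^2 + 5*z - 14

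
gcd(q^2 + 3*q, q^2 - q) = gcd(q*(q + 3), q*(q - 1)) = q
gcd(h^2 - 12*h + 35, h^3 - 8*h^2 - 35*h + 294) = h - 7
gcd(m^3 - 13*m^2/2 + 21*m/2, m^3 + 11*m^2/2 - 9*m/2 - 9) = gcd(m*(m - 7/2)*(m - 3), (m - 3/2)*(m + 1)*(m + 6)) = 1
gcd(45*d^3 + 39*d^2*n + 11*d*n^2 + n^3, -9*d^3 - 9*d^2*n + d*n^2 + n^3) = 3*d + n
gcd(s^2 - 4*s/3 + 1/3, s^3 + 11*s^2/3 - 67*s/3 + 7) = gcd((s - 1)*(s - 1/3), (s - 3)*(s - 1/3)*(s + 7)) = s - 1/3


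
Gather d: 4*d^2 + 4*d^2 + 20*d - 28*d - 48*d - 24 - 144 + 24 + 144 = 8*d^2 - 56*d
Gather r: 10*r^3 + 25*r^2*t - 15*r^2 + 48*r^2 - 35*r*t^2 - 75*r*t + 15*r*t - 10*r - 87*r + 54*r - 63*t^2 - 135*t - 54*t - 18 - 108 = 10*r^3 + r^2*(25*t + 33) + r*(-35*t^2 - 60*t - 43) - 63*t^2 - 189*t - 126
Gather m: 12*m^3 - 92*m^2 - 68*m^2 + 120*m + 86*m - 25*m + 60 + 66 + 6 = 12*m^3 - 160*m^2 + 181*m + 132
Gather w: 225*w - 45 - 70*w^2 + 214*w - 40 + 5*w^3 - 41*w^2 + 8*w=5*w^3 - 111*w^2 + 447*w - 85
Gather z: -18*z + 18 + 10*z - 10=8 - 8*z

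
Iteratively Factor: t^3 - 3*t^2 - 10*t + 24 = (t + 3)*(t^2 - 6*t + 8) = (t - 2)*(t + 3)*(t - 4)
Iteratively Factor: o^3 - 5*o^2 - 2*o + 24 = (o - 4)*(o^2 - o - 6) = (o - 4)*(o + 2)*(o - 3)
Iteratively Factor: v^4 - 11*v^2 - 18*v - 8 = (v + 1)*(v^3 - v^2 - 10*v - 8) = (v + 1)^2*(v^2 - 2*v - 8) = (v + 1)^2*(v + 2)*(v - 4)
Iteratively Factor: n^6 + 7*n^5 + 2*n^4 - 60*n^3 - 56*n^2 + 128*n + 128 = (n + 4)*(n^5 + 3*n^4 - 10*n^3 - 20*n^2 + 24*n + 32) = (n + 4)^2*(n^4 - n^3 - 6*n^2 + 4*n + 8) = (n + 2)*(n + 4)^2*(n^3 - 3*n^2 + 4) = (n + 1)*(n + 2)*(n + 4)^2*(n^2 - 4*n + 4) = (n - 2)*(n + 1)*(n + 2)*(n + 4)^2*(n - 2)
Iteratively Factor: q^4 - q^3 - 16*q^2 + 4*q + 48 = (q - 4)*(q^3 + 3*q^2 - 4*q - 12) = (q - 4)*(q + 3)*(q^2 - 4) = (q - 4)*(q + 2)*(q + 3)*(q - 2)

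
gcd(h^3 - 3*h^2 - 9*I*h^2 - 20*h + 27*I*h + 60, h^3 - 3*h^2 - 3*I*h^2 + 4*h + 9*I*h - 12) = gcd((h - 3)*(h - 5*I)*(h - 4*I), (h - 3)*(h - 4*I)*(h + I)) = h^2 + h*(-3 - 4*I) + 12*I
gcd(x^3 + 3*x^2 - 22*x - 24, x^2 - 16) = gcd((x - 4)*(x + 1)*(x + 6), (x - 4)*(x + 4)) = x - 4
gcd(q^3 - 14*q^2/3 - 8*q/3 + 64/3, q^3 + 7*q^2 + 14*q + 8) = q + 2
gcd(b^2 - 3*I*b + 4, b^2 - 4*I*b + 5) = b + I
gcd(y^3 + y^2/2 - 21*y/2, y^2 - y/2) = y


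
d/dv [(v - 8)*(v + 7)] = 2*v - 1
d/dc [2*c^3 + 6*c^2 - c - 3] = 6*c^2 + 12*c - 1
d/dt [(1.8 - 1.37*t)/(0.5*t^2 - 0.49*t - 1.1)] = (0.685*t^2 - 1.8*t + 2.389)/(0.25*t^4 - 0.49*t^3 - 0.8599*t^2 + 1.078*t + 1.21)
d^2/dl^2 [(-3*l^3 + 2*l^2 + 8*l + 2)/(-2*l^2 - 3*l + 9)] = 2*(61*l^3 - 375*l^2 + 261*l - 432)/(8*l^6 + 36*l^5 - 54*l^4 - 297*l^3 + 243*l^2 + 729*l - 729)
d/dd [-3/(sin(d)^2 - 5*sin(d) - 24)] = 3*(2*sin(d) - 5)*cos(d)/((sin(d) - 8)^2*(sin(d) + 3)^2)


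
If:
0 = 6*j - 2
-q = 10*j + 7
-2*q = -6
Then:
No Solution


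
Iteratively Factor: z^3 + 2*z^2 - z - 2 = (z + 1)*(z^2 + z - 2) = (z - 1)*(z + 1)*(z + 2)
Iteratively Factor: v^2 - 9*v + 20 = (v - 5)*(v - 4)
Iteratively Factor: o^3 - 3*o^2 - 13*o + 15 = (o + 3)*(o^2 - 6*o + 5) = (o - 1)*(o + 3)*(o - 5)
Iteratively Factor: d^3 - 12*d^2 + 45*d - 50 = (d - 2)*(d^2 - 10*d + 25) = (d - 5)*(d - 2)*(d - 5)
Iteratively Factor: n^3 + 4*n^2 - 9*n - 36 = (n + 4)*(n^2 - 9) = (n + 3)*(n + 4)*(n - 3)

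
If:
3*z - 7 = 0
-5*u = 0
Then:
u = 0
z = 7/3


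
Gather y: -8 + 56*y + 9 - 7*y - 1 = 49*y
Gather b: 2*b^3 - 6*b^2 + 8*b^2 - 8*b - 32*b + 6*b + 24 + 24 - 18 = 2*b^3 + 2*b^2 - 34*b + 30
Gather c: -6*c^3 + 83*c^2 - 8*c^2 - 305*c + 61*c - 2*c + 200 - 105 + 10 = -6*c^3 + 75*c^2 - 246*c + 105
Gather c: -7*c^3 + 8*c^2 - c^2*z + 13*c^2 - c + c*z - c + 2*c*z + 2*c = -7*c^3 + c^2*(21 - z) + 3*c*z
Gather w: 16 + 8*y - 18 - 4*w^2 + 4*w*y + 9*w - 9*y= -4*w^2 + w*(4*y + 9) - y - 2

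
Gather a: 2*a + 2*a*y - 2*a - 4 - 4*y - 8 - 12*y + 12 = 2*a*y - 16*y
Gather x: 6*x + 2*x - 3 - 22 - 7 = 8*x - 32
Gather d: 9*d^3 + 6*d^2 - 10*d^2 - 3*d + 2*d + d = 9*d^3 - 4*d^2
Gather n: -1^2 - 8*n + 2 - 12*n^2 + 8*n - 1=-12*n^2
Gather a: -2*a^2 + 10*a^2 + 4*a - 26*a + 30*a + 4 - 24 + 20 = 8*a^2 + 8*a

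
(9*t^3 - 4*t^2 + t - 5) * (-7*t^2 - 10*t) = -63*t^5 - 62*t^4 + 33*t^3 + 25*t^2 + 50*t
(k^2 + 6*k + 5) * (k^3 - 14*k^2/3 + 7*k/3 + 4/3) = k^5 + 4*k^4/3 - 62*k^3/3 - 8*k^2 + 59*k/3 + 20/3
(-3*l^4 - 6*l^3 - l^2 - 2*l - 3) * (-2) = 6*l^4 + 12*l^3 + 2*l^2 + 4*l + 6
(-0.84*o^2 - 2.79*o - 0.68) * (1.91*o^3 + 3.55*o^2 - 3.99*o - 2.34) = -1.6044*o^5 - 8.3109*o^4 - 7.8517*o^3 + 10.6837*o^2 + 9.2418*o + 1.5912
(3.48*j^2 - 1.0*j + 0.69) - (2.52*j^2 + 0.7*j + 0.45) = 0.96*j^2 - 1.7*j + 0.24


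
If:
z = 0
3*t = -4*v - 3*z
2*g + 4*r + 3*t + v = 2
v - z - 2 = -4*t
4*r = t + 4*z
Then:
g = 0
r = 2/13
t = 8/13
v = -6/13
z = 0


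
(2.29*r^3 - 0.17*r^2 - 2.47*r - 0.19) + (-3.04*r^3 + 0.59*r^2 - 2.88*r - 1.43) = -0.75*r^3 + 0.42*r^2 - 5.35*r - 1.62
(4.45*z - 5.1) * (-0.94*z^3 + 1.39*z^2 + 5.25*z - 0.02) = -4.183*z^4 + 10.9795*z^3 + 16.2735*z^2 - 26.864*z + 0.102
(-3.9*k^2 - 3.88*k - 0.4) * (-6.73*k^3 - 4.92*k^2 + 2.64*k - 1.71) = 26.247*k^5 + 45.3004*k^4 + 11.4856*k^3 - 1.6062*k^2 + 5.5788*k + 0.684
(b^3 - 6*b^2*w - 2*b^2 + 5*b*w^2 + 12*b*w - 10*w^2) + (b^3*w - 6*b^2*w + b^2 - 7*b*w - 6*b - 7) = b^3*w + b^3 - 12*b^2*w - b^2 + 5*b*w^2 + 5*b*w - 6*b - 10*w^2 - 7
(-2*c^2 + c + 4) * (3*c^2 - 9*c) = -6*c^4 + 21*c^3 + 3*c^2 - 36*c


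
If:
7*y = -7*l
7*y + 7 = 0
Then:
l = 1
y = -1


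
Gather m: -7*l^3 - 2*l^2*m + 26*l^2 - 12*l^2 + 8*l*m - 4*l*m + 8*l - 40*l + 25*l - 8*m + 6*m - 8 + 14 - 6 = -7*l^3 + 14*l^2 - 7*l + m*(-2*l^2 + 4*l - 2)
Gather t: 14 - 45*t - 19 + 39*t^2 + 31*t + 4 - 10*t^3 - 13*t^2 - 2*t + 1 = -10*t^3 + 26*t^2 - 16*t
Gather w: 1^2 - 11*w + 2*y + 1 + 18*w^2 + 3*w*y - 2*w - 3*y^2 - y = 18*w^2 + w*(3*y - 13) - 3*y^2 + y + 2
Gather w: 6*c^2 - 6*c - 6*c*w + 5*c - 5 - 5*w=6*c^2 - c + w*(-6*c - 5) - 5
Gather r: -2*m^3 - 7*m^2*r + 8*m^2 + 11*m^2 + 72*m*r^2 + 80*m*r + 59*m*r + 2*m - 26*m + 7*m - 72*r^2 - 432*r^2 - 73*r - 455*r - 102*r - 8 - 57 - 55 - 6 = -2*m^3 + 19*m^2 - 17*m + r^2*(72*m - 504) + r*(-7*m^2 + 139*m - 630) - 126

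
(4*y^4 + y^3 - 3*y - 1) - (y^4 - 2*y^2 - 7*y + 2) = 3*y^4 + y^3 + 2*y^2 + 4*y - 3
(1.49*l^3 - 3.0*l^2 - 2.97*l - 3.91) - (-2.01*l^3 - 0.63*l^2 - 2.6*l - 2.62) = 3.5*l^3 - 2.37*l^2 - 0.37*l - 1.29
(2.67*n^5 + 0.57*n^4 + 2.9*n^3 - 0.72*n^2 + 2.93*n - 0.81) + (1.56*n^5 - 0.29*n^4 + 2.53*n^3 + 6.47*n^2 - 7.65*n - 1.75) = 4.23*n^5 + 0.28*n^4 + 5.43*n^3 + 5.75*n^2 - 4.72*n - 2.56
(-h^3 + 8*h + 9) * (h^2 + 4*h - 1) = -h^5 - 4*h^4 + 9*h^3 + 41*h^2 + 28*h - 9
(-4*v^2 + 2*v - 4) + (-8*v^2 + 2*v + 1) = -12*v^2 + 4*v - 3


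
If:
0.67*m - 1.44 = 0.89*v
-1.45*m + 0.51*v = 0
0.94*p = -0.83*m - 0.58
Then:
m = -0.77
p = 0.07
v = -2.20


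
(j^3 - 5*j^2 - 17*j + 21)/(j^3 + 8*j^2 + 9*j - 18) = (j - 7)/(j + 6)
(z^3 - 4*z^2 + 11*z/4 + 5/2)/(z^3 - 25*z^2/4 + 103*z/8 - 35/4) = 2*(2*z + 1)/(4*z - 7)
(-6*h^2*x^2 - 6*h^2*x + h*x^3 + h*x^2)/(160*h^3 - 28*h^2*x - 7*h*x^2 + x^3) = h*x*(-6*h*x - 6*h + x^2 + x)/(160*h^3 - 28*h^2*x - 7*h*x^2 + x^3)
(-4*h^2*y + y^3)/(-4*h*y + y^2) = (4*h^2 - y^2)/(4*h - y)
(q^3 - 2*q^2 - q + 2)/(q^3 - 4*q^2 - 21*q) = (-q^3 + 2*q^2 + q - 2)/(q*(-q^2 + 4*q + 21))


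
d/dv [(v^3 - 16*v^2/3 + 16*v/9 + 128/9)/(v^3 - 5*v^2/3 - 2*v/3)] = (99*v^4 - 132*v^3 - 976*v^2 + 1280*v + 256)/(3*v^2*(9*v^4 - 30*v^3 + 13*v^2 + 20*v + 4))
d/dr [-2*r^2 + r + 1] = 1 - 4*r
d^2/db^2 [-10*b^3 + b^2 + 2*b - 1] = 2 - 60*b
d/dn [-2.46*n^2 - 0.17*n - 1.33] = -4.92*n - 0.17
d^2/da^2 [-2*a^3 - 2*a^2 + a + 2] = -12*a - 4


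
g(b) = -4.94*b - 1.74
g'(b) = -4.94000000000000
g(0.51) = -4.26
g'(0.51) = -4.94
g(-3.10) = 13.57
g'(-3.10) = -4.94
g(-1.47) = 5.52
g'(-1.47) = -4.94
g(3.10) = -17.05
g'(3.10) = -4.94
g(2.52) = -14.19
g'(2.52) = -4.94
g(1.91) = -11.18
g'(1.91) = -4.94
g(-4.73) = 21.63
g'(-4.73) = -4.94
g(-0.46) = 0.53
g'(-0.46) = -4.94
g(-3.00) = 13.08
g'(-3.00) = -4.94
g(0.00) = -1.74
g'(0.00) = -4.94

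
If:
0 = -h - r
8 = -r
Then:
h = 8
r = -8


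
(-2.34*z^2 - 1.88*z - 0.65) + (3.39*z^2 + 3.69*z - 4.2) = 1.05*z^2 + 1.81*z - 4.85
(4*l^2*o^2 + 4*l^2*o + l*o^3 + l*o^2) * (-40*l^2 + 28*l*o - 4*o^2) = -160*l^4*o^2 - 160*l^4*o + 72*l^3*o^3 + 72*l^3*o^2 + 12*l^2*o^4 + 12*l^2*o^3 - 4*l*o^5 - 4*l*o^4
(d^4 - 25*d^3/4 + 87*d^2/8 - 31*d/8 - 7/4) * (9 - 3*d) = -3*d^5 + 111*d^4/4 - 711*d^3/8 + 219*d^2/2 - 237*d/8 - 63/4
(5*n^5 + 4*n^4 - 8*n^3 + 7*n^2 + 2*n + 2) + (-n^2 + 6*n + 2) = 5*n^5 + 4*n^4 - 8*n^3 + 6*n^2 + 8*n + 4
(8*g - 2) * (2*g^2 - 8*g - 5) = 16*g^3 - 68*g^2 - 24*g + 10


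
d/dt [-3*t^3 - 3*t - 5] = -9*t^2 - 3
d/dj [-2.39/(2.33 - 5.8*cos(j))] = 13.862*sin(j)/(5.8*cos(j) - 2.33)^2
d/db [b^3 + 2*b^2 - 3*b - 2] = 3*b^2 + 4*b - 3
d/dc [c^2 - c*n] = 2*c - n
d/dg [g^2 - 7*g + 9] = 2*g - 7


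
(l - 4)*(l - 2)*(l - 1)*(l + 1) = l^4 - 6*l^3 + 7*l^2 + 6*l - 8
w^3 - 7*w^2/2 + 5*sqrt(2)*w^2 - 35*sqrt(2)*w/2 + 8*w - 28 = (w - 7/2)*(w + sqrt(2))*(w + 4*sqrt(2))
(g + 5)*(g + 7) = g^2 + 12*g + 35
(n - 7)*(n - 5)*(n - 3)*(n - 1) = n^4 - 16*n^3 + 86*n^2 - 176*n + 105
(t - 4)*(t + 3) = t^2 - t - 12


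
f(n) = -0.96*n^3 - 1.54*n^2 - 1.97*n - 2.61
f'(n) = -2.88*n^2 - 3.08*n - 1.97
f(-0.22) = -2.24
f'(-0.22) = -1.43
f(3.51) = -70.01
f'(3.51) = -48.26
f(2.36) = -28.45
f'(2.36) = -25.28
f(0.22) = -3.13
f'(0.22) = -2.79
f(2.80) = -41.27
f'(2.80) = -33.17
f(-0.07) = -2.48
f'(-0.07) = -1.77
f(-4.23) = 50.83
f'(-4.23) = -40.47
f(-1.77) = 1.38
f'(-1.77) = -5.54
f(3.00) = -48.30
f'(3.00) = -37.13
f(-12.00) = 1458.15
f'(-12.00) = -379.73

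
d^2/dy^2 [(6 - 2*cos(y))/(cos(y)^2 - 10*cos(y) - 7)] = 2*(-9*sin(y)^4*cos(y) + 2*sin(y)^4 - 440*sin(y)^2 - 134*cos(y) - 69*cos(3*y)/2 + cos(5*y)/2 - 344)/(sin(y)^2 + 10*cos(y) + 6)^3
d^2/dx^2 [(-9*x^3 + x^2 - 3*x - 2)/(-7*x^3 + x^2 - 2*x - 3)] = 2*(14*x^6 + 63*x^5 - 567*x^4 + 57*x^3 - 135*x^2 + 132*x - 13)/(343*x^9 - 147*x^8 + 315*x^7 + 356*x^6 - 36*x^5 + 249*x^4 + 161*x^3 + 9*x^2 + 54*x + 27)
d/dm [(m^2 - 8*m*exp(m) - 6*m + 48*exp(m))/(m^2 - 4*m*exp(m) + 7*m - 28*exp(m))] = ((m^2 - 8*m*exp(m) - 6*m + 48*exp(m))*(4*m*exp(m) - 2*m + 32*exp(m) - 7) + 2*(m^2 - 4*m*exp(m) + 7*m - 28*exp(m))*(-4*m*exp(m) + m + 20*exp(m) - 3))/(m^2 - 4*m*exp(m) + 7*m - 28*exp(m))^2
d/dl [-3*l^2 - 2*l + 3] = -6*l - 2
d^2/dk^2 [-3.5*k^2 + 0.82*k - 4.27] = -7.00000000000000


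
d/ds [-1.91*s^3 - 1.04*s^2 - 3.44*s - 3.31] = -5.73*s^2 - 2.08*s - 3.44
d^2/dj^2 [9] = 0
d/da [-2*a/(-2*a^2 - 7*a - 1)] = 2*(1 - 2*a^2)/(4*a^4 + 28*a^3 + 53*a^2 + 14*a + 1)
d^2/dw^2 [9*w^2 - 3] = 18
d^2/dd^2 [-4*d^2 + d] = -8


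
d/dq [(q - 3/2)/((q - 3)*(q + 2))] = (-q^2 + 3*q - 15/2)/(q^4 - 2*q^3 - 11*q^2 + 12*q + 36)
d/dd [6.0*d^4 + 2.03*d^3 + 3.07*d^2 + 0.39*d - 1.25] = 24.0*d^3 + 6.09*d^2 + 6.14*d + 0.39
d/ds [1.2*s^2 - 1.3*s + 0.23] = 2.4*s - 1.3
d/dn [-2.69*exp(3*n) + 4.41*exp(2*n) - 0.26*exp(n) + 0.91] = (-8.07*exp(2*n) + 8.82*exp(n) - 0.26)*exp(n)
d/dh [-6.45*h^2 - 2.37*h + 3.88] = -12.9*h - 2.37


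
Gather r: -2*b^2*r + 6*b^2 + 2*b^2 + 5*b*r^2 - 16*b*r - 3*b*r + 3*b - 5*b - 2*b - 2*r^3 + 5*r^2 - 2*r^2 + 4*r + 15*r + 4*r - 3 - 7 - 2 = 8*b^2 - 4*b - 2*r^3 + r^2*(5*b + 3) + r*(-2*b^2 - 19*b + 23) - 12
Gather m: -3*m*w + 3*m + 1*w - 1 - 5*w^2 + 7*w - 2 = m*(3 - 3*w) - 5*w^2 + 8*w - 3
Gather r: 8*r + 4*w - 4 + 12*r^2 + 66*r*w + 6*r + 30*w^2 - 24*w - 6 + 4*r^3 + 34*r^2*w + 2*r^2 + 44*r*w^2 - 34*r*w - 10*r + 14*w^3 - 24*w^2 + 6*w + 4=4*r^3 + r^2*(34*w + 14) + r*(44*w^2 + 32*w + 4) + 14*w^3 + 6*w^2 - 14*w - 6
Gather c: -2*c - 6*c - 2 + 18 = 16 - 8*c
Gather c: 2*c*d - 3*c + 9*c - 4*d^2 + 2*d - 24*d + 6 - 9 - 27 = c*(2*d + 6) - 4*d^2 - 22*d - 30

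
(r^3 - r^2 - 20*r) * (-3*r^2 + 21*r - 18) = -3*r^5 + 24*r^4 + 21*r^3 - 402*r^2 + 360*r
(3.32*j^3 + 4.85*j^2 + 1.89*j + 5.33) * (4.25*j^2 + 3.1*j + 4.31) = 14.11*j^5 + 30.9045*j^4 + 37.3767*j^3 + 49.415*j^2 + 24.6689*j + 22.9723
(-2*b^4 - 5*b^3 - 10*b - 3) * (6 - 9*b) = 18*b^5 + 33*b^4 - 30*b^3 + 90*b^2 - 33*b - 18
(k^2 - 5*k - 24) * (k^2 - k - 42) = k^4 - 6*k^3 - 61*k^2 + 234*k + 1008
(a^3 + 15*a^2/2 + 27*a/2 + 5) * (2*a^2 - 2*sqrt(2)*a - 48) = 2*a^5 - 2*sqrt(2)*a^4 + 15*a^4 - 15*sqrt(2)*a^3 - 21*a^3 - 350*a^2 - 27*sqrt(2)*a^2 - 648*a - 10*sqrt(2)*a - 240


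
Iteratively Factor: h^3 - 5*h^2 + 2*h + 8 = (h + 1)*(h^2 - 6*h + 8) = (h - 2)*(h + 1)*(h - 4)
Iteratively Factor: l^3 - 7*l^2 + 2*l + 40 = (l - 5)*(l^2 - 2*l - 8) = (l - 5)*(l - 4)*(l + 2)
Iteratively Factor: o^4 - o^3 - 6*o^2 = (o)*(o^3 - o^2 - 6*o) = o*(o - 3)*(o^2 + 2*o) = o^2*(o - 3)*(o + 2)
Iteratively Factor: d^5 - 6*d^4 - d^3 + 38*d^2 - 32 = (d + 1)*(d^4 - 7*d^3 + 6*d^2 + 32*d - 32) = (d - 4)*(d + 1)*(d^3 - 3*d^2 - 6*d + 8) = (d - 4)^2*(d + 1)*(d^2 + d - 2) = (d - 4)^2*(d + 1)*(d + 2)*(d - 1)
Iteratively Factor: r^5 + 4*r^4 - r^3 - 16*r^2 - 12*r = (r - 2)*(r^4 + 6*r^3 + 11*r^2 + 6*r) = (r - 2)*(r + 2)*(r^3 + 4*r^2 + 3*r) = (r - 2)*(r + 2)*(r + 3)*(r^2 + r) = r*(r - 2)*(r + 2)*(r + 3)*(r + 1)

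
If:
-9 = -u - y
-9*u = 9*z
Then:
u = -z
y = z + 9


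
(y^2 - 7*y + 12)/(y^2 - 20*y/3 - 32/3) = 3*(-y^2 + 7*y - 12)/(-3*y^2 + 20*y + 32)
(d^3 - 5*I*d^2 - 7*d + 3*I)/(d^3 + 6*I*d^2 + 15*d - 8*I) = (d - 3*I)/(d + 8*I)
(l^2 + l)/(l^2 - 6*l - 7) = l/(l - 7)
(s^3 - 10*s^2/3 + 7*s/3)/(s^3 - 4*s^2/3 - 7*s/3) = (s - 1)/(s + 1)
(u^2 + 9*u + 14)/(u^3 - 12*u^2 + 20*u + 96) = (u + 7)/(u^2 - 14*u + 48)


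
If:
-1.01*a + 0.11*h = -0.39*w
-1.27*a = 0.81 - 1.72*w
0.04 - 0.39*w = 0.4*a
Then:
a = -0.21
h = -3.04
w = 0.32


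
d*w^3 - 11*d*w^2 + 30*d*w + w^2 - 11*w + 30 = (w - 6)*(w - 5)*(d*w + 1)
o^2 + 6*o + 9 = (o + 3)^2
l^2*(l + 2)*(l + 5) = l^4 + 7*l^3 + 10*l^2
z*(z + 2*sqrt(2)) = z^2 + 2*sqrt(2)*z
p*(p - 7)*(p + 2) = p^3 - 5*p^2 - 14*p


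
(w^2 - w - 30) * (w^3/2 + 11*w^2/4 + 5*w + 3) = w^5/2 + 9*w^4/4 - 51*w^3/4 - 169*w^2/2 - 153*w - 90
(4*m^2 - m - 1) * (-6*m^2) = -24*m^4 + 6*m^3 + 6*m^2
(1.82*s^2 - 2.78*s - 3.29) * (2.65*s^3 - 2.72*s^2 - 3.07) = 4.823*s^5 - 12.3174*s^4 - 1.1569*s^3 + 3.3614*s^2 + 8.5346*s + 10.1003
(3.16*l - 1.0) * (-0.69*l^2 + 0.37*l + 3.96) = -2.1804*l^3 + 1.8592*l^2 + 12.1436*l - 3.96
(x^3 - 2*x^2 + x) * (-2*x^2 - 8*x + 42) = -2*x^5 - 4*x^4 + 56*x^3 - 92*x^2 + 42*x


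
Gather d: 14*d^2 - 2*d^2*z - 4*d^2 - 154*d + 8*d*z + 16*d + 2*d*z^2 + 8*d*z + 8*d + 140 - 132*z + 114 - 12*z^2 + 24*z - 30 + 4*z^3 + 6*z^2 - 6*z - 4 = d^2*(10 - 2*z) + d*(2*z^2 + 16*z - 130) + 4*z^3 - 6*z^2 - 114*z + 220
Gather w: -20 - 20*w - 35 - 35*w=-55*w - 55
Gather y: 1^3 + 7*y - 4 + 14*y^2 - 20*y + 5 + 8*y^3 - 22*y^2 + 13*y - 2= 8*y^3 - 8*y^2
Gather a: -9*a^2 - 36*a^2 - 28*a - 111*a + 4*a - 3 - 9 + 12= -45*a^2 - 135*a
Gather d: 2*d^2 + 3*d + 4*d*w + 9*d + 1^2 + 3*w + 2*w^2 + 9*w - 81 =2*d^2 + d*(4*w + 12) + 2*w^2 + 12*w - 80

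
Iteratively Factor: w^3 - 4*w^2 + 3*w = (w)*(w^2 - 4*w + 3) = w*(w - 1)*(w - 3)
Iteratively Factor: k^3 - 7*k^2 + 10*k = (k - 5)*(k^2 - 2*k) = (k - 5)*(k - 2)*(k)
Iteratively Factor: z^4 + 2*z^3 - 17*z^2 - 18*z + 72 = (z - 2)*(z^3 + 4*z^2 - 9*z - 36) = (z - 2)*(z + 3)*(z^2 + z - 12) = (z - 3)*(z - 2)*(z + 3)*(z + 4)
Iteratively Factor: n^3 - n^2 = (n)*(n^2 - n) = n^2*(n - 1)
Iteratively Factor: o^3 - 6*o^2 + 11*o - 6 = (o - 3)*(o^2 - 3*o + 2) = (o - 3)*(o - 1)*(o - 2)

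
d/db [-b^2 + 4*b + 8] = 4 - 2*b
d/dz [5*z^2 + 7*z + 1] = 10*z + 7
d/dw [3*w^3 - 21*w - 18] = 9*w^2 - 21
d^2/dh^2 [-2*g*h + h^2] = 2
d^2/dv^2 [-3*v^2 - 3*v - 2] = -6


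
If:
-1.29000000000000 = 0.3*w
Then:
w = -4.30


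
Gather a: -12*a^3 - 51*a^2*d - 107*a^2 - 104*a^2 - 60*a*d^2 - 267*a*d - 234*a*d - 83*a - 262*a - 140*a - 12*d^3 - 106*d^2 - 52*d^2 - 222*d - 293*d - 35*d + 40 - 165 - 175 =-12*a^3 + a^2*(-51*d - 211) + a*(-60*d^2 - 501*d - 485) - 12*d^3 - 158*d^2 - 550*d - 300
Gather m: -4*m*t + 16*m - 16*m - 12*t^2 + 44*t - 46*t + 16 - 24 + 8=-4*m*t - 12*t^2 - 2*t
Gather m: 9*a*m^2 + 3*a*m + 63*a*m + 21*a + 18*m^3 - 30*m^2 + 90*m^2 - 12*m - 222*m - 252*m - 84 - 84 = 21*a + 18*m^3 + m^2*(9*a + 60) + m*(66*a - 486) - 168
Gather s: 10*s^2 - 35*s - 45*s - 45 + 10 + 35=10*s^2 - 80*s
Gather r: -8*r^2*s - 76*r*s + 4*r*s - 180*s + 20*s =-8*r^2*s - 72*r*s - 160*s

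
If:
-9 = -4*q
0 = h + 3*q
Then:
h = -27/4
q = 9/4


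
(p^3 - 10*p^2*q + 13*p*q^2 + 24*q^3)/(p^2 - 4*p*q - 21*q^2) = (-p^3 + 10*p^2*q - 13*p*q^2 - 24*q^3)/(-p^2 + 4*p*q + 21*q^2)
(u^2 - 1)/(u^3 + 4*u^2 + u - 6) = (u + 1)/(u^2 + 5*u + 6)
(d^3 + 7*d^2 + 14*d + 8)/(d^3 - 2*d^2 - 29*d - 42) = (d^2 + 5*d + 4)/(d^2 - 4*d - 21)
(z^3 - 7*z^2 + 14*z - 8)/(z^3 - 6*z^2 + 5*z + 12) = (z^2 - 3*z + 2)/(z^2 - 2*z - 3)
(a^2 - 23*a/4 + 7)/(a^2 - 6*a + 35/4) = (4*a^2 - 23*a + 28)/(4*a^2 - 24*a + 35)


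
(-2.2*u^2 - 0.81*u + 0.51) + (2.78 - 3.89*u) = -2.2*u^2 - 4.7*u + 3.29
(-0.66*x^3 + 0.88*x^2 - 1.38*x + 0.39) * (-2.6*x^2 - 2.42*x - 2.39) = 1.716*x^5 - 0.6908*x^4 + 3.0358*x^3 + 0.222399999999999*x^2 + 2.3544*x - 0.9321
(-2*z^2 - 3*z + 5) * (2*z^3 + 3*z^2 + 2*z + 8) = -4*z^5 - 12*z^4 - 3*z^3 - 7*z^2 - 14*z + 40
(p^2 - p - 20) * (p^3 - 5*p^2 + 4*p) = p^5 - 6*p^4 - 11*p^3 + 96*p^2 - 80*p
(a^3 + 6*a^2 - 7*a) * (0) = 0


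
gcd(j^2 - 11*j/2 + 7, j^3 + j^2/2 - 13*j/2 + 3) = j - 2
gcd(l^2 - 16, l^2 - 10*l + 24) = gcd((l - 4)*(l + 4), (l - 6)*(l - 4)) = l - 4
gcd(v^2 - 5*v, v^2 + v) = v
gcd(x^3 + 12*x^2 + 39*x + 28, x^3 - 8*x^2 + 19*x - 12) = 1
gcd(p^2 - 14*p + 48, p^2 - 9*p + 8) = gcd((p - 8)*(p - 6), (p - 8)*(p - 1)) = p - 8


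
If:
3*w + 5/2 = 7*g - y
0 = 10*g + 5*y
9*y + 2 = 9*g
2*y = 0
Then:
No Solution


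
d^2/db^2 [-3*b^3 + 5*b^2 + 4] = 10 - 18*b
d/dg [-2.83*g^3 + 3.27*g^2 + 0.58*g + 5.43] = -8.49*g^2 + 6.54*g + 0.58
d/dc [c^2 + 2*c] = 2*c + 2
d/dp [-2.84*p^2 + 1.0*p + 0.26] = 1.0 - 5.68*p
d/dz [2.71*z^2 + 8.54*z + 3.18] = 5.42*z + 8.54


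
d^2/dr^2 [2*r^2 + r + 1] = 4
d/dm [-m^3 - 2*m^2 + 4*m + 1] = -3*m^2 - 4*m + 4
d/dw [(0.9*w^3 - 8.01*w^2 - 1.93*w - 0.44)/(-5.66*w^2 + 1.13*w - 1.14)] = (-5.094*w^4 + 2.03400000000001*w^3 - 23.0531*w^2 + 13.282*w + 2.6974)/(32.0356*w^4 - 12.7916*w^3 + 14.1817*w^2 - 2.5764*w + 1.2996)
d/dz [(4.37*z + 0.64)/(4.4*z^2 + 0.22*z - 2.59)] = (19.228*z^2 + 0.9614*z - (4.37*z + 0.64)*(8.8*z + 0.22) - 11.3183)/(4.4*z^2 + 0.22*z - 2.59)^2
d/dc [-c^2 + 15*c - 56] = 15 - 2*c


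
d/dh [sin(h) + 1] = cos(h)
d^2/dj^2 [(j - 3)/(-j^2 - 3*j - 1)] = 2*(3*j*(j^2 + 3*j + 1) - (j - 3)*(2*j + 3)^2)/(j^2 + 3*j + 1)^3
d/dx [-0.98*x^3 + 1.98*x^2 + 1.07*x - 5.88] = -2.94*x^2 + 3.96*x + 1.07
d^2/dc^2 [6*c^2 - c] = 12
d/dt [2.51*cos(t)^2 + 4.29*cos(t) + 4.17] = -(5.02*cos(t) + 4.29)*sin(t)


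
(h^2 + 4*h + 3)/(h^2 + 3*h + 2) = (h + 3)/(h + 2)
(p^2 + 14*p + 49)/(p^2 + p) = (p^2 + 14*p + 49)/(p*(p + 1))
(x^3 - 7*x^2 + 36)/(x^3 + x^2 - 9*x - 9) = (x^2 - 4*x - 12)/(x^2 + 4*x + 3)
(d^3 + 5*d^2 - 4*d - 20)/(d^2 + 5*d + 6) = (d^2 + 3*d - 10)/(d + 3)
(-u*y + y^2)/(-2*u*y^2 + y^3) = (u - y)/(y*(2*u - y))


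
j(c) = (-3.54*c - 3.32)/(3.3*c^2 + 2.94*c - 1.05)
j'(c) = (-6.6*c - 2.94)*(-3.54*c - 3.32)/(3.3*c^2 + 2.94*c - 1.05)^2 - 3.54/(3.3*c^2 + 2.94*c - 1.05)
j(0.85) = -1.65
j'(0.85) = 2.76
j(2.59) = -0.44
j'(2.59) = 0.18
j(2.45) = -0.46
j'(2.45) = 0.20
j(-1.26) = 2.35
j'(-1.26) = 18.79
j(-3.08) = 0.36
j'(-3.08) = 0.13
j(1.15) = -1.10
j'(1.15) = 1.21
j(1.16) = -1.09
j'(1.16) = 1.18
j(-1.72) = 0.76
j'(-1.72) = 0.77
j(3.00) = -0.37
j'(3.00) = 0.13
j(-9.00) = 0.12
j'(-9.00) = 0.01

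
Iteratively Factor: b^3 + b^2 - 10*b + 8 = (b - 2)*(b^2 + 3*b - 4) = (b - 2)*(b - 1)*(b + 4)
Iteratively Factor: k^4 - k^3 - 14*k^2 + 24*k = (k)*(k^3 - k^2 - 14*k + 24) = k*(k + 4)*(k^2 - 5*k + 6) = k*(k - 2)*(k + 4)*(k - 3)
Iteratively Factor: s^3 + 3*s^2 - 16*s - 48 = (s + 3)*(s^2 - 16) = (s - 4)*(s + 3)*(s + 4)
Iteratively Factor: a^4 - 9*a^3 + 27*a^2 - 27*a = (a - 3)*(a^3 - 6*a^2 + 9*a) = a*(a - 3)*(a^2 - 6*a + 9) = a*(a - 3)^2*(a - 3)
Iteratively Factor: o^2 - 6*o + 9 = (o - 3)*(o - 3)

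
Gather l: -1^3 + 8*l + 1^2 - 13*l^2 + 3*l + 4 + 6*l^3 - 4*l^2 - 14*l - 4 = 6*l^3 - 17*l^2 - 3*l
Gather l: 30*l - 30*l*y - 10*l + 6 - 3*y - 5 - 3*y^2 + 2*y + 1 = l*(20 - 30*y) - 3*y^2 - y + 2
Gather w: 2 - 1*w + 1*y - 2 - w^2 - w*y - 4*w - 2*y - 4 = -w^2 + w*(-y - 5) - y - 4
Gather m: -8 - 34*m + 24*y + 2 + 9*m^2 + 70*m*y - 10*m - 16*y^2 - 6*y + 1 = 9*m^2 + m*(70*y - 44) - 16*y^2 + 18*y - 5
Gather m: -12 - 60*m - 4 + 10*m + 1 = -50*m - 15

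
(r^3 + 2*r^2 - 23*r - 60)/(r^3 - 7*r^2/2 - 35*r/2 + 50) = 2*(r + 3)/(2*r - 5)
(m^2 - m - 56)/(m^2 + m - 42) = (m - 8)/(m - 6)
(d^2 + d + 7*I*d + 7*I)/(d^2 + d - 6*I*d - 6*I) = (d + 7*I)/(d - 6*I)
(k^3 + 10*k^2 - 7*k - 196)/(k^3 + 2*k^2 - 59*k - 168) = (k^2 + 3*k - 28)/(k^2 - 5*k - 24)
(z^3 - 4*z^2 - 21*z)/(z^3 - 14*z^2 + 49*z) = (z + 3)/(z - 7)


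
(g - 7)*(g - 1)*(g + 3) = g^3 - 5*g^2 - 17*g + 21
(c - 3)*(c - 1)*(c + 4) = c^3 - 13*c + 12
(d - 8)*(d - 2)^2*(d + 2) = d^4 - 10*d^3 + 12*d^2 + 40*d - 64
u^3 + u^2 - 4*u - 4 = (u - 2)*(u + 1)*(u + 2)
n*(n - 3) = n^2 - 3*n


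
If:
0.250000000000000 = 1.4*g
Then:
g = 0.18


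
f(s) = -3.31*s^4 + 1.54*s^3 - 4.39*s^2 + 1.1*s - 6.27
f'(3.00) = -341.14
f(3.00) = -269.01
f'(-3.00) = 426.50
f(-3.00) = -358.77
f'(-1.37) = 55.84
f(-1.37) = -31.64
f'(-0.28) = 4.21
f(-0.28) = -6.98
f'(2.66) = -238.76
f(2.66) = -171.13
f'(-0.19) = 3.03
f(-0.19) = -6.65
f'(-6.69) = 4230.91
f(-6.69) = -7301.50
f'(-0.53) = 9.02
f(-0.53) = -8.58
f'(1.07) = -19.22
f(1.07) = -12.57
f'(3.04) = -354.87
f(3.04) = -282.93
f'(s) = -13.24*s^3 + 4.62*s^2 - 8.78*s + 1.1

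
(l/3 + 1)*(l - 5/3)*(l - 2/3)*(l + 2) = l^4/3 + 8*l^3/9 - 41*l^2/27 - 76*l/27 + 20/9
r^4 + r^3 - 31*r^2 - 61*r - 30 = (r - 6)*(r + 1)^2*(r + 5)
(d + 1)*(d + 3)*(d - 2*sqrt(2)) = d^3 - 2*sqrt(2)*d^2 + 4*d^2 - 8*sqrt(2)*d + 3*d - 6*sqrt(2)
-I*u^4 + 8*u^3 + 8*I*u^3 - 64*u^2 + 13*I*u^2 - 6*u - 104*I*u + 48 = (u - 8)*(u + I)*(u + 6*I)*(-I*u + 1)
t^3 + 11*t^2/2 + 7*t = t*(t + 2)*(t + 7/2)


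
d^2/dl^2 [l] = 0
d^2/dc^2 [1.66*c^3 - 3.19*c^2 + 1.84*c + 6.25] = 9.96*c - 6.38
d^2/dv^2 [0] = 0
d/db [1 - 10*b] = -10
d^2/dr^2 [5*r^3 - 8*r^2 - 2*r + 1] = 30*r - 16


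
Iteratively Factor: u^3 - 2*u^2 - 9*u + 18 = (u + 3)*(u^2 - 5*u + 6) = (u - 2)*(u + 3)*(u - 3)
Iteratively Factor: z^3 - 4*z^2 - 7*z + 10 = (z + 2)*(z^2 - 6*z + 5) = (z - 5)*(z + 2)*(z - 1)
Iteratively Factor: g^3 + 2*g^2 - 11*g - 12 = (g + 4)*(g^2 - 2*g - 3) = (g - 3)*(g + 4)*(g + 1)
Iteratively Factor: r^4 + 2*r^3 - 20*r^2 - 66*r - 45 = (r + 3)*(r^3 - r^2 - 17*r - 15) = (r + 1)*(r + 3)*(r^2 - 2*r - 15) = (r - 5)*(r + 1)*(r + 3)*(r + 3)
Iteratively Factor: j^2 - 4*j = (j - 4)*(j)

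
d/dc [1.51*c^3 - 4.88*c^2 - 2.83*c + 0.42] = 4.53*c^2 - 9.76*c - 2.83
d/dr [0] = 0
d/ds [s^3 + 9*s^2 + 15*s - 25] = 3*s^2 + 18*s + 15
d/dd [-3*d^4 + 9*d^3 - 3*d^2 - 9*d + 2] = -12*d^3 + 27*d^2 - 6*d - 9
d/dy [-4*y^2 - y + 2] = -8*y - 1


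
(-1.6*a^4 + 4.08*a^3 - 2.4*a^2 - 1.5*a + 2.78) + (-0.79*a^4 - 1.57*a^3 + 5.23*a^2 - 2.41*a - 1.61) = -2.39*a^4 + 2.51*a^3 + 2.83*a^2 - 3.91*a + 1.17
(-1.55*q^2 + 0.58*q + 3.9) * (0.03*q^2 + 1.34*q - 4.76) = -0.0465*q^4 - 2.0596*q^3 + 8.2722*q^2 + 2.4652*q - 18.564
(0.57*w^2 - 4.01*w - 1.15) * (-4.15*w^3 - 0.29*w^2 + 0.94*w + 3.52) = -2.3655*w^5 + 16.4762*w^4 + 6.4712*w^3 - 1.4295*w^2 - 15.1962*w - 4.048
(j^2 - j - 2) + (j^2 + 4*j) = 2*j^2 + 3*j - 2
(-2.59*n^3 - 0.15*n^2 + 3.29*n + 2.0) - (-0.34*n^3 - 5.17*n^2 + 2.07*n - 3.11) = -2.25*n^3 + 5.02*n^2 + 1.22*n + 5.11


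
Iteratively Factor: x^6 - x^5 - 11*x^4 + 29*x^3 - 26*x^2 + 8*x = (x - 2)*(x^5 + x^4 - 9*x^3 + 11*x^2 - 4*x) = (x - 2)*(x - 1)*(x^4 + 2*x^3 - 7*x^2 + 4*x) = (x - 2)*(x - 1)^2*(x^3 + 3*x^2 - 4*x) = (x - 2)*(x - 1)^2*(x + 4)*(x^2 - x) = (x - 2)*(x - 1)^3*(x + 4)*(x)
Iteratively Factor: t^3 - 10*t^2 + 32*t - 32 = (t - 2)*(t^2 - 8*t + 16) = (t - 4)*(t - 2)*(t - 4)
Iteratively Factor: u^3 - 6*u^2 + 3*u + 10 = (u - 2)*(u^2 - 4*u - 5) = (u - 5)*(u - 2)*(u + 1)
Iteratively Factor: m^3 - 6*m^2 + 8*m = (m - 2)*(m^2 - 4*m) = m*(m - 2)*(m - 4)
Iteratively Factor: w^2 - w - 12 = (w + 3)*(w - 4)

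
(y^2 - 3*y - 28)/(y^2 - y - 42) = (y + 4)/(y + 6)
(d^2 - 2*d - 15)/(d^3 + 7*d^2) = (d^2 - 2*d - 15)/(d^2*(d + 7))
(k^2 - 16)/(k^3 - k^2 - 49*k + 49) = (k^2 - 16)/(k^3 - k^2 - 49*k + 49)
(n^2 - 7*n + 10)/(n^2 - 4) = (n - 5)/(n + 2)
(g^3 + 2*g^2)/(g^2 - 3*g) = g*(g + 2)/(g - 3)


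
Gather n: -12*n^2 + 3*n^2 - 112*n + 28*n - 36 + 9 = -9*n^2 - 84*n - 27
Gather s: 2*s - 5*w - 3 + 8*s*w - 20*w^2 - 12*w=s*(8*w + 2) - 20*w^2 - 17*w - 3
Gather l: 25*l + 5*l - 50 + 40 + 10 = 30*l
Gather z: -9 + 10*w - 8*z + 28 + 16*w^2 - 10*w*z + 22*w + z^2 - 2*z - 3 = 16*w^2 + 32*w + z^2 + z*(-10*w - 10) + 16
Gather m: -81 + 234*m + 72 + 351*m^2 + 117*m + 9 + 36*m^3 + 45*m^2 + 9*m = 36*m^3 + 396*m^2 + 360*m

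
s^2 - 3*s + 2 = (s - 2)*(s - 1)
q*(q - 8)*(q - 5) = q^3 - 13*q^2 + 40*q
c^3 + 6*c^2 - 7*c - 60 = (c - 3)*(c + 4)*(c + 5)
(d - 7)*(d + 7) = d^2 - 49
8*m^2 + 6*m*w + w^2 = (2*m + w)*(4*m + w)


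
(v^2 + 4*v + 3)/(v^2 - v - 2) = (v + 3)/(v - 2)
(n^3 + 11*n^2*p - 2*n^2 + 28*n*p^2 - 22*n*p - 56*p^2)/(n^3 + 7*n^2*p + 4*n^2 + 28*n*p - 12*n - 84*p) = (n + 4*p)/(n + 6)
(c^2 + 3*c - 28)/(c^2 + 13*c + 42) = (c - 4)/(c + 6)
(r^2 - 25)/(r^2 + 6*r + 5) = (r - 5)/(r + 1)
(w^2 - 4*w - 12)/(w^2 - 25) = (w^2 - 4*w - 12)/(w^2 - 25)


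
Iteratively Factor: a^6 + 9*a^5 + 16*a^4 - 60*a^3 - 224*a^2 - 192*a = (a + 4)*(a^5 + 5*a^4 - 4*a^3 - 44*a^2 - 48*a) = (a + 2)*(a + 4)*(a^4 + 3*a^3 - 10*a^2 - 24*a) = (a + 2)*(a + 4)^2*(a^3 - a^2 - 6*a) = (a + 2)^2*(a + 4)^2*(a^2 - 3*a) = (a - 3)*(a + 2)^2*(a + 4)^2*(a)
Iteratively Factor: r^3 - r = (r + 1)*(r^2 - r) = (r - 1)*(r + 1)*(r)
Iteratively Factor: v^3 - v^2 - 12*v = (v - 4)*(v^2 + 3*v) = (v - 4)*(v + 3)*(v)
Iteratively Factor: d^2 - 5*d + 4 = (d - 1)*(d - 4)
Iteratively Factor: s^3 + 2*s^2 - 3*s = (s + 3)*(s^2 - s) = s*(s + 3)*(s - 1)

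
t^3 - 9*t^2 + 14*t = t*(t - 7)*(t - 2)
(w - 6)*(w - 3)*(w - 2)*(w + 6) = w^4 - 5*w^3 - 30*w^2 + 180*w - 216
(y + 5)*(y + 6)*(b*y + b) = b*y^3 + 12*b*y^2 + 41*b*y + 30*b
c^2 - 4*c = c*(c - 4)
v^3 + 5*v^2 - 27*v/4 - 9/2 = (v - 3/2)*(v + 1/2)*(v + 6)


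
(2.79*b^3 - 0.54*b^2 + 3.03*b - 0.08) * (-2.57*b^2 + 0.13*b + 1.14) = -7.1703*b^5 + 1.7505*b^4 - 4.6767*b^3 - 0.0161000000000001*b^2 + 3.4438*b - 0.0912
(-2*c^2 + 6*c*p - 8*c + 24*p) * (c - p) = -2*c^3 + 8*c^2*p - 8*c^2 - 6*c*p^2 + 32*c*p - 24*p^2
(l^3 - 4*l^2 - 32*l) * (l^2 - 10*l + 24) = l^5 - 14*l^4 + 32*l^3 + 224*l^2 - 768*l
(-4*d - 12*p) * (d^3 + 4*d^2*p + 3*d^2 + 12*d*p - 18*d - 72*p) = -4*d^4 - 28*d^3*p - 12*d^3 - 48*d^2*p^2 - 84*d^2*p + 72*d^2 - 144*d*p^2 + 504*d*p + 864*p^2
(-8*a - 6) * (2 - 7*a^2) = 56*a^3 + 42*a^2 - 16*a - 12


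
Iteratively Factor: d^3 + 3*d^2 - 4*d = (d - 1)*(d^2 + 4*d) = (d - 1)*(d + 4)*(d)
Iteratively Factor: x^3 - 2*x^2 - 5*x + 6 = (x + 2)*(x^2 - 4*x + 3) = (x - 3)*(x + 2)*(x - 1)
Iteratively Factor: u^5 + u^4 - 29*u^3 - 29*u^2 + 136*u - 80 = (u + 4)*(u^4 - 3*u^3 - 17*u^2 + 39*u - 20) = (u + 4)^2*(u^3 - 7*u^2 + 11*u - 5) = (u - 1)*(u + 4)^2*(u^2 - 6*u + 5) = (u - 1)^2*(u + 4)^2*(u - 5)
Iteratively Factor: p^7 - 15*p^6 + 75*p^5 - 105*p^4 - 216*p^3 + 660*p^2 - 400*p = (p)*(p^6 - 15*p^5 + 75*p^4 - 105*p^3 - 216*p^2 + 660*p - 400) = p*(p - 5)*(p^5 - 10*p^4 + 25*p^3 + 20*p^2 - 116*p + 80) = p*(p - 5)*(p - 2)*(p^4 - 8*p^3 + 9*p^2 + 38*p - 40) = p*(p - 5)^2*(p - 2)*(p^3 - 3*p^2 - 6*p + 8) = p*(p - 5)^2*(p - 2)*(p + 2)*(p^2 - 5*p + 4) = p*(p - 5)^2*(p - 4)*(p - 2)*(p + 2)*(p - 1)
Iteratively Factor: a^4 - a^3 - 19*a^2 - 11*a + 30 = (a - 1)*(a^3 - 19*a - 30) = (a - 1)*(a + 2)*(a^2 - 2*a - 15) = (a - 5)*(a - 1)*(a + 2)*(a + 3)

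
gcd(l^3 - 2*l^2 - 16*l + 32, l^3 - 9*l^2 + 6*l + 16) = l - 2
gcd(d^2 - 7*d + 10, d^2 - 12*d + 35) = d - 5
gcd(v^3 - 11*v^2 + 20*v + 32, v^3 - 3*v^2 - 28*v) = 1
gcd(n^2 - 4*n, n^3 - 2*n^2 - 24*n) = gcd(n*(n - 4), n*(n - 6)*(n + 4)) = n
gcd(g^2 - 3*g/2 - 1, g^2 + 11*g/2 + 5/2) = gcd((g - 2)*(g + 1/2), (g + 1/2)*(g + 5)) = g + 1/2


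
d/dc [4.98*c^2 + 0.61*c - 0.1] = 9.96*c + 0.61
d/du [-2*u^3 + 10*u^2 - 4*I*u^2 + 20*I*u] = -6*u^2 + u*(20 - 8*I) + 20*I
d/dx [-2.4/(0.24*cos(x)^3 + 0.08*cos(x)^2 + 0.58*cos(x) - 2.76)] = (1.728*sin(x)^2 - 0.384*cos(x) - 3.12)*sin(x)/(0.24*cos(x)^3 + 0.08*cos(x)^2 + 0.58*cos(x) - 2.76)^2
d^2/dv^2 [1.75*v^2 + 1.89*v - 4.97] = 3.50000000000000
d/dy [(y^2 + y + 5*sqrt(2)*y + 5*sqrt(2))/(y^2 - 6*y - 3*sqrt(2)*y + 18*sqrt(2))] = (-8*sqrt(2)*y^2 - 7*y^2 + 26*sqrt(2)*y + 48*sqrt(2) + 210)/(y^4 - 12*y^3 - 6*sqrt(2)*y^3 + 54*y^2 + 72*sqrt(2)*y^2 - 216*sqrt(2)*y - 216*y + 648)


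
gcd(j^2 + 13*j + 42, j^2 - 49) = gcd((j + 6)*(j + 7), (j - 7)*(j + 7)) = j + 7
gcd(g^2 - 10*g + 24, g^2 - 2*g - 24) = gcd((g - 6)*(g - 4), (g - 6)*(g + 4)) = g - 6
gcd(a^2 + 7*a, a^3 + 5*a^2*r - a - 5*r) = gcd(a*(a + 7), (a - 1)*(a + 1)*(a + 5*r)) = 1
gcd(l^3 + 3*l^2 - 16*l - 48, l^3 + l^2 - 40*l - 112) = l + 4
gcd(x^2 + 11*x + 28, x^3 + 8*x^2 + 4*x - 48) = x + 4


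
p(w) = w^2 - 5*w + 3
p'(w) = 2*w - 5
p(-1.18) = 10.29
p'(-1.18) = -7.36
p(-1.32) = 11.34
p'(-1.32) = -7.64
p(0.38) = 1.24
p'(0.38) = -4.24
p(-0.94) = 8.58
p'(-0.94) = -6.88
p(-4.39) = 44.22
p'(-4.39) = -13.78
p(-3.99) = 38.87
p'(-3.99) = -12.98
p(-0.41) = 5.22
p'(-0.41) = -5.82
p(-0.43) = 5.33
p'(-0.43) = -5.86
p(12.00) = 87.00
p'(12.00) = 19.00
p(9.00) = 39.00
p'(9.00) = 13.00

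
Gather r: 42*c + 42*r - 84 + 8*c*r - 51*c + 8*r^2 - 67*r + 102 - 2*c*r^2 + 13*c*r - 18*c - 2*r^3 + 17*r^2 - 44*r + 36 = -27*c - 2*r^3 + r^2*(25 - 2*c) + r*(21*c - 69) + 54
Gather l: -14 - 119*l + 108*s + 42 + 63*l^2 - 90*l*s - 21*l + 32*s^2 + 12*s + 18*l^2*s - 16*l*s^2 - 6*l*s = l^2*(18*s + 63) + l*(-16*s^2 - 96*s - 140) + 32*s^2 + 120*s + 28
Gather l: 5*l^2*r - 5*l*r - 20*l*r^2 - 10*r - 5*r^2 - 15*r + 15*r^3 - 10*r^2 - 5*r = 5*l^2*r + l*(-20*r^2 - 5*r) + 15*r^3 - 15*r^2 - 30*r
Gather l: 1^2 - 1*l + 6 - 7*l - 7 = -8*l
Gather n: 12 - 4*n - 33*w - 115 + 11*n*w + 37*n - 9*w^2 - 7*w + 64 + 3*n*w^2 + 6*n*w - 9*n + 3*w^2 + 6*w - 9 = n*(3*w^2 + 17*w + 24) - 6*w^2 - 34*w - 48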